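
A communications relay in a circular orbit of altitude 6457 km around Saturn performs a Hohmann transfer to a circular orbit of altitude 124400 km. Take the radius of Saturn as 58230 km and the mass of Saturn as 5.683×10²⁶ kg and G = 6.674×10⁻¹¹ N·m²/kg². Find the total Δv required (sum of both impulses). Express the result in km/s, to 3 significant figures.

Δv_total ≈ 9.20 km/s

μ = GM = 6.674×10⁻¹¹ × 5.683×10²⁶ = 3.793×10¹⁶ m³/s².
r₁ = 58230 + 6457 = 64687 km = 6.4687×10⁷ m.
r₂ = 58230 + 124400 = 182630 km = 1.8263×10⁸ m.
Transfer ellipse a_t = (r₁ + r₂)/2 = 1.237×10⁸ m.
At r₁: circular v_c1 = √(μ/r₁) = 24210 m/s; transfer-perikrone v_p = √[μ(2/r₁ − 1/a_t)] = 29430 m/s.
Δv₁ = v_p − v_c1 = 5213 m/s.
At r₂: circular v_c2 = √(μ/r₂) = 14410 m/s; transfer-apokrone v_a = √[μ(2/r₂ − 1/a_t)] = 10420 m/s.
Δv₂ = v_c2 − v_a = 3988 m/s.
Total Δv = Δv₁ + Δv₂ = 9201 m/s = 9.201 km/s.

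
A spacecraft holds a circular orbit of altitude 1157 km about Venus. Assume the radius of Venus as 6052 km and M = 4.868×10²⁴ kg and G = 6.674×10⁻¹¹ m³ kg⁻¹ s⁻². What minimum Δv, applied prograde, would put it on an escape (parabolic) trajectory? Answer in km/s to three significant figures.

μ = GM = 6.674×10⁻¹¹ × 4.868×10²⁴ = 3.249×10¹⁴ m³/s².
r = 6052 + 1157 = 7209.0 km = 7.2090×10⁶ m.
Circular speed v_c = √(μ/r) = 6713 m/s.
Escape speed v_esc = √(2μ/r) = √2 × v_c = 9494 m/s.
Δv = v_esc − v_c = 2781 m/s = 2.781 km/s.

Δv ≈ 2.78 km/s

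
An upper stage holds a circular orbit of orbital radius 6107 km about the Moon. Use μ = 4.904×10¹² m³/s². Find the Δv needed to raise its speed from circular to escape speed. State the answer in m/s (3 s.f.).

Δv ≈ 371 m/s

r = 6107 km = 6.107×10⁶ m.
Circular speed v_c = √(μ/r) = 896.1 m/s.
Escape speed v_esc = √(2μ/r) = √2 × v_c = 1267 m/s.
Δv = v_esc − v_c = 371.2 m/s.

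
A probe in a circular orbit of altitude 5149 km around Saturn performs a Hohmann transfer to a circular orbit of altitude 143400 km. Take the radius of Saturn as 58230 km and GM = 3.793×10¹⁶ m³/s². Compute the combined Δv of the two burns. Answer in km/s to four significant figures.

r₁ = 58230 + 5149 = 63379 km = 6.3379×10⁷ m.
r₂ = 58230 + 143400 = 201630 km = 2.0163×10⁸ m.
Transfer ellipse a_t = (r₁ + r₂)/2 = 1.325×10⁸ m.
At r₁: circular v_c1 = √(μ/r₁) = 24460 m/s; transfer-perikrone v_p = √[μ(2/r₁ − 1/a_t)] = 30180 m/s.
Δv₁ = v_p − v_c1 = 5714 m/s.
At r₂: circular v_c2 = √(μ/r₂) = 13720 m/s; transfer-apokrone v_a = √[μ(2/r₂ − 1/a_t)] = 9486 m/s.
Δv₂ = v_c2 − v_a = 4230 m/s.
Total Δv = Δv₁ + Δv₂ = 9944 m/s = 9.944 km/s.

Δv_total ≈ 9.944 km/s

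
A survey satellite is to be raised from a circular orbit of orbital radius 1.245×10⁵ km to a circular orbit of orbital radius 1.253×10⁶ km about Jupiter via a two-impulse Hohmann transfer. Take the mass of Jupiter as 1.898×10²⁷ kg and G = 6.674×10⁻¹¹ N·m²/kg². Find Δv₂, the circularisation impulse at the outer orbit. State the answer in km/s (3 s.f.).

μ = GM = 6.674×10⁻¹¹ × 1.898×10²⁷ = 1.267×10¹⁷ m³/s².
r₁ = 1.245×10⁵ km = 1.245×10⁸ m.
r₂ = 1.253×10⁶ km = 1.253×10⁹ m.
Transfer ellipse a_t = (r₁ + r₂)/2 = 6.888×10⁸ m.
At r₁: circular v_c1 = √(μ/r₁) = 31900 m/s; transfer-perijove v_p = √[μ(2/r₁ − 1/a_t)] = 43020 m/s.
At r₂: circular v_c2 = √(μ/r₂) = 10050 m/s; transfer-apojove v_a = √[μ(2/r₂ − 1/a_t)] = 4275 m/s.
Δv₂ = v_c2 − v_a = 5780 m/s.
= 5.780 km/s.

Δv ≈ 5.78 km/s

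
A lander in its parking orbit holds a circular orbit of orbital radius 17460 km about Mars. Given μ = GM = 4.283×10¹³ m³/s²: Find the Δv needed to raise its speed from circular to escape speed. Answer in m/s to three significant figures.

r = 17460 km = 1.746×10⁷ m.
Circular speed v_c = √(μ/r) = 1566 m/s.
Escape speed v_esc = √(2μ/r) = √2 × v_c = 2215 m/s.
Δv = v_esc − v_c = 648.7 m/s.

Δv ≈ 649 m/s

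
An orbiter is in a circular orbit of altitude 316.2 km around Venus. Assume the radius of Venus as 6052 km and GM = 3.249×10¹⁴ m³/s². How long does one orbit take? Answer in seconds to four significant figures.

r = 6052 + 316.2 = 6368.2 km = 6.3682×10⁶ m.
Kepler's third law: T = 2π√(r³/μ) = 2π√((6.368×10⁶)³ / 3.249×10¹⁴).
r³/μ = 7.949×10⁵ s², so T = 2π × 8.916×10² = 5.602×10³ s.

T ≈ 5602 seconds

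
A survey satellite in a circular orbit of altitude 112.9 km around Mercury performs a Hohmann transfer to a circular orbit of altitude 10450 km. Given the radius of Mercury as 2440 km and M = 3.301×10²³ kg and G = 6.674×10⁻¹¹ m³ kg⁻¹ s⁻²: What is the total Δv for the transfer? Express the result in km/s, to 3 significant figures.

Δv_total ≈ 1.41 km/s

μ = GM = 6.674×10⁻¹¹ × 3.301×10²³ = 2.203×10¹³ m³/s².
r₁ = 2440 + 112.9 = 2552.9 km = 2.5529×10⁶ m.
r₂ = 2440 + 10450 = 12890 km = 1.2890×10⁷ m.
Transfer ellipse a_t = (r₁ + r₂)/2 = 7.721×10⁶ m.
At r₁: circular v_c1 = √(μ/r₁) = 2938 m/s; transfer-periherm v_p = √[μ(2/r₁ − 1/a_t)] = 3796 m/s.
Δv₁ = v_p − v_c1 = 857.9 m/s.
At r₂: circular v_c2 = √(μ/r₂) = 1307 m/s; transfer-apoherm v_a = √[μ(2/r₂ − 1/a_t)] = 751.7 m/s.
Δv₂ = v_c2 − v_a = 555.6 m/s.
Total Δv = Δv₁ + Δv₂ = 1414 m/s = 1.414 km/s.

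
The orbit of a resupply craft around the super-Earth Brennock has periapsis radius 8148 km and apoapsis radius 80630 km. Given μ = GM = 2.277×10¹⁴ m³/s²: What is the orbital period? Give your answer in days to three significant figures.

Semi-major axis a = (r_p + r_a)/2 = (8148.0 + 80630)/2 = 44389 km = 4.439×10⁷ m.
By Kepler's third law T = 2π√(a³/μ) = 2π × 1.960×10⁴ = 1.231×10⁵ s.
= 1.425 days.

T ≈ 1.43 days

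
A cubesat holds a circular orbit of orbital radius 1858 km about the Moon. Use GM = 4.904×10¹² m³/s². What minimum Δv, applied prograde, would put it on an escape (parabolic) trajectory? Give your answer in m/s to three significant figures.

Δv ≈ 673 m/s

r = 1858 km = 1.858×10⁶ m.
Circular speed v_c = √(μ/r) = 1625 m/s.
Escape speed v_esc = √(2μ/r) = √2 × v_c = 2298 m/s.
Δv = v_esc − v_c = 672.9 m/s.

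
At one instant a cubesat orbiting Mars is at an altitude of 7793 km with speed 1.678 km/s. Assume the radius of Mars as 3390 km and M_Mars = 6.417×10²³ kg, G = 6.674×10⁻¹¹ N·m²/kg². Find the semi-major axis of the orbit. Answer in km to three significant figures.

μ = GM = 6.674×10⁻¹¹ × 6.417×10²³ = 4.283×10¹³ m³/s².
r = 3390 + 7793 = 11183 km = 1.118×10⁷ m.
Specific orbital energy ε = v²/2 − μ/r = (1678)²/2 − 4.283×10¹³/1.118×10⁷ = -2.422×10⁶ J/kg.
Since ε = −μ/(2a), a = −μ/(2ε) = 8.842×10⁶ m = 8841.9 km.

a ≈ 8840 km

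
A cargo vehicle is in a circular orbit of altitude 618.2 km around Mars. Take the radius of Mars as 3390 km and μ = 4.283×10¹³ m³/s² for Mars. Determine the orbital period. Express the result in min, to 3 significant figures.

r = 3390 + 618.2 = 4008.2 km = 4.0082×10⁶ m.
Kepler's third law: T = 2π√(r³/μ) = 2π√((4.008×10⁶)³ / 4.283×10¹³).
r³/μ = 1.503×10⁶ s², so T = 2π × 1.226×10³ = 7.704×10³ s.
Converting: 7.704×10³ s ÷ 60.00 = 128.4 min.

T ≈ 128 min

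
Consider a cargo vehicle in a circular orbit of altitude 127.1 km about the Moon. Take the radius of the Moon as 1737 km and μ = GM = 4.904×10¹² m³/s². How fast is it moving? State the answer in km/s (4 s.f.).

r = 1737 + 127.1 = 1864.1 km = 1.8641×10⁶ m.
For a circular orbit v = √(μ/r) = √(4.904×10¹² / 1.864×10⁶) = √(2.631×10⁶) = 1622 m/s.
That is 1.622 km/s.

v ≈ 1.622 km/s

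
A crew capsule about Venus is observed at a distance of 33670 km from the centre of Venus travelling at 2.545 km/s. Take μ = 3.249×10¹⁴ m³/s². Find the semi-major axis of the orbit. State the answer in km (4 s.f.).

r = 3.367×10⁷ m.
Specific orbital energy ε = v²/2 − μ/r = (2545)²/2 − 3.249×10¹⁴/3.367×10⁷ = -6.411×10⁶ J/kg.
Since ε = −μ/(2a), a = −μ/(2ε) = 2.534×10⁷ m = 25339 km.

a ≈ 25340 km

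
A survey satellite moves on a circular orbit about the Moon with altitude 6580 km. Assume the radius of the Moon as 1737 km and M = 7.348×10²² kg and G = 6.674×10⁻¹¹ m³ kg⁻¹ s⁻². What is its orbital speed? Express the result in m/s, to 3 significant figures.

μ = GM = 6.674×10⁻¹¹ × 7.348×10²² = 4.904×10¹² m³/s².
r = 1737 + 6580 = 8317.0 km = 8.3170×10⁶ m.
For a circular orbit v = √(μ/r) = √(4.904×10¹² / 8.317×10⁶) = √(5.896×10⁵) = 767.9 m/s.

v ≈ 768 m/s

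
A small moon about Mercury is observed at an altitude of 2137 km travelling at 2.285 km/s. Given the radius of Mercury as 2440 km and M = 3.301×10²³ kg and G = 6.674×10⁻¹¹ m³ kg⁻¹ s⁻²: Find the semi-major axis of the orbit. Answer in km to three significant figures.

μ = GM = 6.674×10⁻¹¹ × 3.301×10²³ = 2.203×10¹³ m³/s².
r = 2440 + 2137 = 4577.0 km = 4.577×10⁶ m.
Specific orbital energy ε = v²/2 − μ/r = (2285)²/2 − 2.203×10¹³/4.577×10⁶ = -2.203×10⁶ J/kg.
Since ε = −μ/(2a), a = −μ/(2ε) = 5.001×10⁶ m = 5000.7 km.

a ≈ 5000 km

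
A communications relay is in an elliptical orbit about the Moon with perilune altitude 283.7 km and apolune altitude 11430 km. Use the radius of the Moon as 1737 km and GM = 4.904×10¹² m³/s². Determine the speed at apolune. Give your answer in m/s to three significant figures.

v ≈ 315 m/s

r_p = 1737 + 283.7 = 2020.7 km = 2.0207×10⁶ m.
r_a = 1737 + 11430 = 13167 km = 1.3167×10⁷ m.
Semi-major axis a = (r_p + r_a)/2 = 7593.9 km = 7.594×10⁶ m.
Vis-viva: v² = μ(2/r − 1/a) = 4.904×10¹² × (1.519×10⁻⁷ − 1.317×10⁻⁷) = 9.911×10⁴ m²/s².
v = 314.8 m/s.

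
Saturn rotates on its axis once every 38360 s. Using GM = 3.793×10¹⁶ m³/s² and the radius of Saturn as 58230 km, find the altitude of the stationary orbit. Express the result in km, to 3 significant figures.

h_sync ≈ 54000 km

A synchronous orbit has period T, so by Kepler's third law a = (μT²/4π²)^(1/3).
μT²/4π² = 3.793×10¹⁶ × (3.836×10⁴)² / 39.48 = 1.414×10²⁴ m³.
a = 1.122×10⁸ m = 1.1223×10⁵ km.
Altitude h = a − R = 1.1223×10⁵ − 58230 = 54005 km.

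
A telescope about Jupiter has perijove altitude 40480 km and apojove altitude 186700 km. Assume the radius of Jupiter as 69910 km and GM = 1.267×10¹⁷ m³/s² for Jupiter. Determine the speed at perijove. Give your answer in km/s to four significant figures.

r_p = 69910 + 40480 = 110390 km = 1.1039×10⁸ m.
r_a = 69910 + 186700 = 256610 km = 2.5661×10⁸ m.
Semi-major axis a = (r_p + r_a)/2 = 1.8350×10⁵ km = 1.835×10⁸ m.
Vis-viva: v² = μ(2/r − 1/a) = 1.267×10¹⁷ × (1.812×10⁻⁸ − 5.450×10⁻⁹) = 1.605×10⁹ m²/s².
v = 40060 m/s = 40.06 km/s.

v ≈ 40.06 km/s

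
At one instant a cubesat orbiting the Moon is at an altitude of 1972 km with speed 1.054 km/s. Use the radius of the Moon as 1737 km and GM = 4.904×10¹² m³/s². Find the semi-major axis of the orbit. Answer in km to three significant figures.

r = 1737 + 1972 = 3709.0 km = 3.709×10⁶ m.
Vis-viva rearranged: 1/a = 2/r − v²/μ = 5.392×10⁻⁷ − 2.265×10⁻⁷ = 3.127×10⁻⁷ m⁻¹.
a = 3.198×10⁶ m = 3198.0 km.

a ≈ 3200 km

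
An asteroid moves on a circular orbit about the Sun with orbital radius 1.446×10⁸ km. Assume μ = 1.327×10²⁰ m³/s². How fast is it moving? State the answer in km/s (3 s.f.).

r = 1.446×10⁸ km = 1.446×10¹¹ m.
For a circular orbit v = √(μ/r) = √(1.327×10²⁰ / 1.446×10¹¹) = √(9.177×10⁸) = 30290 m/s.
That is 30.29 km/s.

v ≈ 30.3 km/s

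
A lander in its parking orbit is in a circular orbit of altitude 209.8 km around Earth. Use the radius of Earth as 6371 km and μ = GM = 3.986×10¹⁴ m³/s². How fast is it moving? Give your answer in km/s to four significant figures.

r = 6371 + 209.8 = 6580.8 km = 6.5808×10⁶ m.
For a circular orbit v = √(μ/r) = √(3.986×10¹⁴ / 6.581×10⁶) = √(6.057×10⁷) = 7783 m/s.
That is 7.783 km/s.

v ≈ 7.783 km/s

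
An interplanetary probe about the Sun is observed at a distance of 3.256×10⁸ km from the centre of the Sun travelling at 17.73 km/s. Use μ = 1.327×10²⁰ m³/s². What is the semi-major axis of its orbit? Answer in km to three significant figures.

a ≈ 2.65×10⁸ km

r = 3.256×10¹¹ m.
Specific orbital energy ε = v²/2 − μ/r = (17730)²/2 − 1.327×10²⁰/3.256×10¹¹ = -2.504×10⁸ J/kg.
Since ε = −μ/(2a), a = −μ/(2ε) = 2.650×10¹¹ m = 2.6500×10⁸ km.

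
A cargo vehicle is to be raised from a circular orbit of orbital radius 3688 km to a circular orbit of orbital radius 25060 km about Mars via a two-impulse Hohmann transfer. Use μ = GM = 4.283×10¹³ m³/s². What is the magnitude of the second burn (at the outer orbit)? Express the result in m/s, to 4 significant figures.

r₁ = 3688 km = 3.688×10⁶ m.
r₂ = 25060 km = 2.506×10⁷ m.
Transfer ellipse a_t = (r₁ + r₂)/2 = 1.437×10⁷ m.
At r₁: circular v_c1 = √(μ/r₁) = 3408 m/s; transfer-periapsis v_p = √[μ(2/r₁ − 1/a_t)] = 4500 m/s.
At r₂: circular v_c2 = √(μ/r₂) = 1307 m/s; transfer-apoapsis v_a = √[μ(2/r₂ − 1/a_t)] = 662.2 m/s.
Δv₂ = v_c2 − v_a = 645.1 m/s.

Δv ≈ 645.1 m/s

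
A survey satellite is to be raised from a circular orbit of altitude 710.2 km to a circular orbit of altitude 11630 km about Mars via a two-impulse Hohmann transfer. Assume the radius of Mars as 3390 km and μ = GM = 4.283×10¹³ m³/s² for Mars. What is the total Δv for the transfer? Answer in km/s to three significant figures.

Δv_total ≈ 1.40 km/s

r₁ = 3390 + 710.2 = 4100.2 km = 4.1002×10⁶ m.
r₂ = 3390 + 11630 = 15020 km = 1.5020×10⁷ m.
Transfer ellipse a_t = (r₁ + r₂)/2 = 9.560×10⁶ m.
At r₁: circular v_c1 = √(μ/r₁) = 3232 m/s; transfer-periapsis v_p = √[μ(2/r₁ − 1/a_t)] = 4051 m/s.
Δv₁ = v_p − v_c1 = 819.1 m/s.
At r₂: circular v_c2 = √(μ/r₂) = 1689 m/s; transfer-apoapsis v_a = √[μ(2/r₂ − 1/a_t)] = 1106 m/s.
Δv₂ = v_c2 − v_a = 582.8 m/s.
Total Δv = Δv₁ + Δv₂ = 1402 m/s = 1.402 km/s.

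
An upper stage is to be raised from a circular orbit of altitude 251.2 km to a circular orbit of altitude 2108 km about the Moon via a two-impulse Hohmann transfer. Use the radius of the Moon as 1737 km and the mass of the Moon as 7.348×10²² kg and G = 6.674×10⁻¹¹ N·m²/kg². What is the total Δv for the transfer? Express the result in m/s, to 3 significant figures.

Δv_total ≈ 430 m/s

μ = GM = 6.674×10⁻¹¹ × 7.348×10²² = 4.904×10¹² m³/s².
r₁ = 1737 + 251.2 = 1988.2 km = 1.9882×10⁶ m.
r₂ = 1737 + 2108 = 3845.0 km = 3.8450×10⁶ m.
Transfer ellipse a_t = (r₁ + r₂)/2 = 2.917×10⁶ m.
At r₁: circular v_c1 = √(μ/r₁) = 1571 m/s; transfer-perilune v_p = √[μ(2/r₁ − 1/a_t)] = 1803 m/s.
Δv₁ = v_p − v_c1 = 232.7 m/s.
At r₂: circular v_c2 = √(μ/r₂) = 1129 m/s; transfer-apolune v_a = √[μ(2/r₂ − 1/a_t)] = 932.4 m/s.
Δv₂ = v_c2 − v_a = 196.9 m/s.
Total Δv = Δv₁ + Δv₂ = 429.6 m/s.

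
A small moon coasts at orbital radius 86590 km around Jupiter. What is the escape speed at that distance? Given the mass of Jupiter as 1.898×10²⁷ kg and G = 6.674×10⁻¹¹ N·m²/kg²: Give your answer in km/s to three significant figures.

v_esc ≈ 54.1 km/s

μ = GM = 6.674×10⁻¹¹ × 1.898×10²⁷ = 1.267×10¹⁷ m³/s².
r = 86590 km = 8.659×10⁷ m.
Escape speed v_esc = √(2μ/r) = √(2 × 1.267×10¹⁷ / 8.659×10⁷) = √(2.926×10⁹) = 54090 m/s.
= 54.09 km/s.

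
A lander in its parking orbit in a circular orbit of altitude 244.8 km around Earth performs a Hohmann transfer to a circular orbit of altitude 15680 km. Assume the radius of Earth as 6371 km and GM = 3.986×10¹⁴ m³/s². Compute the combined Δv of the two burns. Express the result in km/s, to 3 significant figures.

r₁ = 6371 + 244.8 = 6615.8 km = 6.6158×10⁶ m.
r₂ = 6371 + 15680 = 22051 km = 2.2051×10⁷ m.
Transfer ellipse a_t = (r₁ + r₂)/2 = 1.433×10⁷ m.
At r₁: circular v_c1 = √(μ/r₁) = 7762 m/s; transfer-perigee v_p = √[μ(2/r₁ − 1/a_t)] = 9628 m/s.
Δv₁ = v_p − v_c1 = 1866 m/s.
At r₂: circular v_c2 = √(μ/r₂) = 4252 m/s; transfer-apogee v_a = √[μ(2/r₂ − 1/a_t)] = 2888 m/s.
Δv₂ = v_c2 − v_a = 1363 m/s.
Total Δv = Δv₁ + Δv₂ = 3229 m/s = 3.229 km/s.

Δv_total ≈ 3.23 km/s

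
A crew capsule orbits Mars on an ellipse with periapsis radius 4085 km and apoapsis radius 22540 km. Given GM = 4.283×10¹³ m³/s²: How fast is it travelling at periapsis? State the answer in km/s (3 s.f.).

Semi-major axis a = (r_p + r_a)/2 = 13312 km = 1.331×10⁷ m.
Vis-viva: v² = μ(2/r − 1/a) = 4.283×10¹³ × (4.896×10⁻⁷ − 7.512×10⁻⁸) = 1.775×10⁷ m²/s².
v = 4213 m/s = 4.213 km/s.

v ≈ 4.21 km/s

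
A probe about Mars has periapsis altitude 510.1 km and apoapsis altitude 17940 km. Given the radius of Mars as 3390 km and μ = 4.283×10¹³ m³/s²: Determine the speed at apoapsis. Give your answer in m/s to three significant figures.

r_p = 3390 + 510.1 = 3900.1 km = 3.9001×10⁶ m.
r_a = 3390 + 17940 = 21330 km = 2.1330×10⁷ m.
Semi-major axis a = (r_p + r_a)/2 = 12615 km = 1.262×10⁷ m.
Vis-viva: v² = μ(2/r − 1/a) = 4.283×10¹³ × (9.376×10⁻⁸ − 7.927×10⁻⁸) = 6.208×10⁵ m²/s².
v = 787.9 m/s.

v ≈ 788 m/s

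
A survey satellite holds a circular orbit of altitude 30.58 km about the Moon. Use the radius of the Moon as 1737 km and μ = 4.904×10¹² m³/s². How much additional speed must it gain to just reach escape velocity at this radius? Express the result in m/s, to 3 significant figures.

r = 1737 + 30.58 = 1767.6 km = 1.7676×10⁶ m.
Circular speed v_c = √(μ/r) = 1666 m/s.
Escape speed v_esc = √(2μ/r) = √2 × v_c = 2356 m/s.
Δv = v_esc − v_c = 689.9 m/s.

Δv ≈ 690 m/s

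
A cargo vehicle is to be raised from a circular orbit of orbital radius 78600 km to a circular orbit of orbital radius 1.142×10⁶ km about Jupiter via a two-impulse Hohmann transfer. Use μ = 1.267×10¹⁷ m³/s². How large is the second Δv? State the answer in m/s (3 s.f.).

Δv ≈ 6750 m/s

r₁ = 78600 km = 7.860×10⁷ m.
r₂ = 1.142×10⁶ km = 1.142×10⁹ m.
Transfer ellipse a_t = (r₁ + r₂)/2 = 6.103×10⁸ m.
At r₁: circular v_c1 = √(μ/r₁) = 40150 m/s; transfer-perijove v_p = √[μ(2/r₁ − 1/a_t)] = 54920 m/s.
At r₂: circular v_c2 = √(μ/r₂) = 10530 m/s; transfer-apojove v_a = √[μ(2/r₂ − 1/a_t)] = 3780 m/s.
Δv₂ = v_c2 − v_a = 6753 m/s.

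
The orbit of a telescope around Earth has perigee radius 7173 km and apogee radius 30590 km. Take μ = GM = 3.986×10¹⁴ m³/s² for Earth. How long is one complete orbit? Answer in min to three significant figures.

T ≈ 430 min

Semi-major axis a = (r_p + r_a)/2 = (7173.0 + 30590)/2 = 18882 km = 1.888×10⁷ m.
By Kepler's third law T = 2π√(a³/μ) = 2π × 4.109×10³ = 2.582×10⁴ s.
= 430.3 min.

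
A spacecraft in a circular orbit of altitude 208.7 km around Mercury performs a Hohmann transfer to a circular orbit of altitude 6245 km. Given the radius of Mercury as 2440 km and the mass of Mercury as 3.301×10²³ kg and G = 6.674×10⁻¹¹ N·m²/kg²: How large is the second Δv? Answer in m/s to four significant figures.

Δv ≈ 503.8 m/s

μ = GM = 6.674×10⁻¹¹ × 3.301×10²³ = 2.203×10¹³ m³/s².
r₁ = 2440 + 208.7 = 2648.7 km = 2.6487×10⁶ m.
r₂ = 2440 + 6245 = 8685.0 km = 8.6850×10⁶ m.
Transfer ellipse a_t = (r₁ + r₂)/2 = 5.667×10⁶ m.
At r₁: circular v_c1 = √(μ/r₁) = 2884 m/s; transfer-periherm v_p = √[μ(2/r₁ − 1/a_t)] = 3570 m/s.
At r₂: circular v_c2 = √(μ/r₂) = 1593 m/s; transfer-apoherm v_a = √[μ(2/r₂ − 1/a_t)] = 1089 m/s.
Δv₂ = v_c2 − v_a = 503.8 m/s.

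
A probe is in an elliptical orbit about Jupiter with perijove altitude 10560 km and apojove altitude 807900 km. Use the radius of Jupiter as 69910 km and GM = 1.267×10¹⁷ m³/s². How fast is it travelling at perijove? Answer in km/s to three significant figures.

v ≈ 53.7 km/s

r_p = 69910 + 10560 = 80470 km = 8.0470×10⁷ m.
r_a = 69910 + 807900 = 877810 km = 8.7781×10⁸ m.
Semi-major axis a = (r_p + r_a)/2 = 4.7914×10⁵ km = 4.791×10⁸ m.
Vis-viva: v² = μ(2/r − 1/a) = 1.267×10¹⁷ × (2.485×10⁻⁸ − 2.087×10⁻⁹) = 2.885×10⁹ m²/s².
v = 53710 m/s = 53.71 km/s.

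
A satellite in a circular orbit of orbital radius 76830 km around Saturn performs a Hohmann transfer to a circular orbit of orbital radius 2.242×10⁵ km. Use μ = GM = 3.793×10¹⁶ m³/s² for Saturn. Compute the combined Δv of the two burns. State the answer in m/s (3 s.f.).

r₁ = 76830 km = 7.683×10⁷ m.
r₂ = 2.242×10⁵ km = 2.242×10⁸ m.
Transfer ellipse a_t = (r₁ + r₂)/2 = 1.505×10⁸ m.
At r₁: circular v_c1 = √(μ/r₁) = 22220 m/s; transfer-perikrone v_p = √[μ(2/r₁ − 1/a_t)] = 27120 m/s.
Δv₁ = v_p − v_c1 = 4899 m/s.
At r₂: circular v_c2 = √(μ/r₂) = 13010 m/s; transfer-apokrone v_a = √[μ(2/r₂ − 1/a_t)] = 9293 m/s.
Δv₂ = v_c2 − v_a = 3714 m/s.
Total Δv = Δv₁ + Δv₂ = 8613 m/s.

Δv_total ≈ 8610 m/s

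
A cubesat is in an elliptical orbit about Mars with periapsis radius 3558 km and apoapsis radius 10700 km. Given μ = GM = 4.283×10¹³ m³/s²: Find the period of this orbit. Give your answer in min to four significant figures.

Semi-major axis a = (r_p + r_a)/2 = (3558.0 + 10700)/2 = 7129.0 km = 7.129×10⁶ m.
By Kepler's third law T = 2π√(a³/μ) = 2π × 2.908×10³ = 1.827×10⁴ s.
= 304.6 min.

T ≈ 304.6 min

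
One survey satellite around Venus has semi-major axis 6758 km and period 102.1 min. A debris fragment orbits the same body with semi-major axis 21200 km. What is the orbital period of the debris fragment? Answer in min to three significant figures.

T₂ ≈ 567 min

Kepler's third law: T² ∝ a³, so T₂ = T₁ (a₂/a₁)^(3/2).
a₂/a₁ = 3.137, (a₂/a₁)^(3/2) = 5.556.
T₂ = 102.1 × 5.556 = 567.3 min.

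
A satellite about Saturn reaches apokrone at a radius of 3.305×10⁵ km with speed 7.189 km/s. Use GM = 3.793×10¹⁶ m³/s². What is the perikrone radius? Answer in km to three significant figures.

perikrone radius ≈ 96000 km

r_a = 3.305×10⁸ m.
Specific energy ε = v²/2 − μ/r = -8.892×10⁷ J/kg, so a = −μ/(2ε) = 2.133×10⁸ m.
The apsides satisfy r_p + r_a = 2a, so the perikrone radius is 2a − r_a = 9.604×10⁷ m = 96041 km.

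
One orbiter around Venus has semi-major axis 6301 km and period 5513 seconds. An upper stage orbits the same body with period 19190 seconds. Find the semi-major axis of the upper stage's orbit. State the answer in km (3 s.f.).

a₂ ≈ 14500 km

Kepler's third law: a³ ∝ T², so a₂ = a₁ (T₂/T₁)^(2/3).
T₂/T₁ = 3.481, (T₂/T₁)^(2/3) = 2.297.
a₂ = 6301 × 2.297 = 14470 km.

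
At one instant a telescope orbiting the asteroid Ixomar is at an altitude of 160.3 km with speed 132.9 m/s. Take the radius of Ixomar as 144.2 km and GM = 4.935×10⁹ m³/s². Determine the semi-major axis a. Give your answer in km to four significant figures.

r = 144.2 + 160.3 = 304.50 km = 3.045×10⁵ m.
Specific orbital energy ε = v²/2 − μ/r = (132.9)²/2 − 4.935×10⁹/3.045×10⁵ = -7.376×10³ J/kg.
Since ε = −μ/(2a), a = −μ/(2ε) = 3.345×10⁵ m = 334.54 km.

a ≈ 334.5 km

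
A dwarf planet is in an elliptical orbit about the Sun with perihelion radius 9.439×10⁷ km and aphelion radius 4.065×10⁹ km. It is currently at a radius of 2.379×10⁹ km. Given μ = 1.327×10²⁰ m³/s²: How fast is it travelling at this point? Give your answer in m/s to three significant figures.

Semi-major axis a = (r_p + r_a)/2 = 2.0797×10⁹ km = 2.080×10¹² m.
Vis-viva: v² = μ(2/r − 1/a) = 1.327×10²⁰ × (8.407×10⁻¹³ − 4.808×10⁻¹³) = 4.775×10⁷ m²/s².
v = 6910 m/s.

v ≈ 6910 m/s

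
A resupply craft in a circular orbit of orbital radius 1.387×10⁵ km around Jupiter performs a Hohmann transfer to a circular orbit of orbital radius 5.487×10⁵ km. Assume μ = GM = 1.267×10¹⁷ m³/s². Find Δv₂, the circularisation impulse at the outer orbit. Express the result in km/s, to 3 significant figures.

Δv ≈ 5.54 km/s

r₁ = 1.387×10⁵ km = 1.387×10⁸ m.
r₂ = 5.487×10⁵ km = 5.487×10⁸ m.
Transfer ellipse a_t = (r₁ + r₂)/2 = 3.437×10⁸ m.
At r₁: circular v_c1 = √(μ/r₁) = 30220 m/s; transfer-perijove v_p = √[μ(2/r₁ − 1/a_t)] = 38190 m/s.
At r₂: circular v_c2 = √(μ/r₂) = 15200 m/s; transfer-apojove v_a = √[μ(2/r₂ − 1/a_t)] = 9653 m/s.
Δv₂ = v_c2 − v_a = 5543 m/s.
= 5.543 km/s.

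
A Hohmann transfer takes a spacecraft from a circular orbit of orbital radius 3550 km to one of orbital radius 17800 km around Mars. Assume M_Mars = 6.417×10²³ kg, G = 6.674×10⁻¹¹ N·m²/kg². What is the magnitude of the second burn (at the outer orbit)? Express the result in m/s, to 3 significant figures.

μ = GM = 6.674×10⁻¹¹ × 6.417×10²³ = 4.283×10¹³ m³/s².
r₁ = 3550 km = 3.550×10⁶ m.
r₂ = 17800 km = 1.780×10⁷ m.
Transfer ellipse a_t = (r₁ + r₂)/2 = 1.068×10⁷ m.
At r₁: circular v_c1 = √(μ/r₁) = 3473 m/s; transfer-periapsis v_p = √[μ(2/r₁ − 1/a_t)] = 4485 m/s.
At r₂: circular v_c2 = √(μ/r₂) = 1551 m/s; transfer-apoapsis v_a = √[μ(2/r₂ − 1/a_t)] = 894.5 m/s.
Δv₂ = v_c2 − v_a = 656.6 m/s.

Δv ≈ 657 m/s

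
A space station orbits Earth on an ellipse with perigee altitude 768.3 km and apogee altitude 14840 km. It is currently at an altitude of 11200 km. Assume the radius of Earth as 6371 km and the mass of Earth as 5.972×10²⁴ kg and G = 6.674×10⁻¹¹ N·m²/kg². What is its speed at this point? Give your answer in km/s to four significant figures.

μ = GM = 6.674×10⁻¹¹ × 5.972×10²⁴ = 3.986×10¹⁴ m³/s².
r_p = 6371 + 768.3 = 7139.3 km = 7.1393×10⁶ m.
r_a = 6371 + 14840 = 21211 km = 2.1211×10⁷ m.
r = 6371 + 11200 = 17571 km = 1.757×10⁷ m.
Semi-major axis a = (r_p + r_a)/2 = 14175 km = 1.418×10⁷ m.
Vis-viva: v² = μ(2/r − 1/a) = 3.986×10¹⁴ × (1.138×10⁻⁷ − 7.055×10⁻⁸) = 1.725×10⁷ m²/s².
v = 4153 m/s = 4.153 km/s.

v ≈ 4.153 km/s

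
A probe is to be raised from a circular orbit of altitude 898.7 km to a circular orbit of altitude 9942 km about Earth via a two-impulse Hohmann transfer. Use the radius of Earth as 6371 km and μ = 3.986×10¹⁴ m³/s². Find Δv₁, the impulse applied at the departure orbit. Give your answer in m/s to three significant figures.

r₁ = 6371 + 898.7 = 7269.7 km = 7.2697×10⁶ m.
r₂ = 6371 + 9942 = 16313 km = 1.6313×10⁷ m.
Transfer ellipse a_t = (r₁ + r₂)/2 = 1.179×10⁷ m.
At r₁: circular v_c1 = √(μ/r₁) = 7405 m/s; transfer-perigee v_p = √[μ(2/r₁ − 1/a_t)] = 8710 m/s.
Δv₁ = v_p − v_c1 = 1305 m/s.

Δv ≈ 1300 m/s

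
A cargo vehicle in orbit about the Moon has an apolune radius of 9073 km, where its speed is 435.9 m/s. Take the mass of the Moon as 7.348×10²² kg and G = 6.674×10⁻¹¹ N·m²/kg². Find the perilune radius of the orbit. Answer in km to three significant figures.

perilune radius ≈ 1930 km

μ = GM = 6.674×10⁻¹¹ × 7.348×10²² = 4.904×10¹² m³/s².
r_a = 9.073×10⁶ m.
Specific energy ε = v²/2 − μ/r = -4.455×10⁵ J/kg, so a = −μ/(2ε) = 5.504×10⁶ m.
The apsides satisfy r_p + r_a = 2a, so the perilune radius is 2a − r_a = 1.935×10⁶ m = 1934.8 km.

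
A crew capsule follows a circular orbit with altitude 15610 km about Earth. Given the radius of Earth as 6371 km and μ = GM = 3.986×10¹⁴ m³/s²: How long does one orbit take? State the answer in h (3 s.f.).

T ≈ 9.01 h

r = 6371 + 15610 = 21981 km = 2.1981×10⁷ m.
Kepler's third law: T = 2π√(r³/μ) = 2π√((2.198×10⁷)³ / 3.986×10¹⁴).
r³/μ = 2.664×10⁷ s², so T = 2π × 5.162×10³ = 3.243×10⁴ s.
Converting: 3.243×10⁴ s ÷ 3600 = 9.009 h.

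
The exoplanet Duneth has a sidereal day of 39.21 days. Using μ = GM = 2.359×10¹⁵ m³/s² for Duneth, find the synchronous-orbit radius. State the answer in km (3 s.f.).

r_sync ≈ 8.82×10⁵ km

T = 39.21 days = 3.388×10⁶ s.
A synchronous orbit has period T, so by Kepler's third law a = (μT²/4π²)^(1/3).
μT²/4π² = 2.359×10¹⁵ × (3.388×10⁶)² / 39.48 = 6.858×10²⁶ m³.
a = 8.819×10⁸ m = 8.8185×10⁵ km.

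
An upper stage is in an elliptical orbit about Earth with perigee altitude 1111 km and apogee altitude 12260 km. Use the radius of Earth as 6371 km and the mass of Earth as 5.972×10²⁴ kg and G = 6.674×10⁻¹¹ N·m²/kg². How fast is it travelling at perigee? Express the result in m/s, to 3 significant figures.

μ = GM = 6.674×10⁻¹¹ × 5.972×10²⁴ = 3.986×10¹⁴ m³/s².
r_p = 6371 + 1111 = 7482.0 km = 7.4820×10⁶ m.
r_a = 6371 + 12260 = 18631 km = 1.8631×10⁷ m.
Semi-major axis a = (r_p + r_a)/2 = 13056 km = 1.306×10⁷ m.
Vis-viva: v² = μ(2/r − 1/a) = 3.986×10¹⁴ × (2.673×10⁻⁷ − 7.659×10⁻⁸) = 7.601×10⁷ m²/s².
v = 8719 m/s.

v ≈ 8720 m/s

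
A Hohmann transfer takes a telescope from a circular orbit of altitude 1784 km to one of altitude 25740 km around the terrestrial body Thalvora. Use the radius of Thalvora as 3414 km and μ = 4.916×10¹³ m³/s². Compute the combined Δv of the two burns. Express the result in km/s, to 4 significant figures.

r₁ = 3414 + 1784 = 5198.0 km = 5.1980×10⁶ m.
r₂ = 3414 + 25740 = 29154 km = 2.9154×10⁷ m.
Transfer ellipse a_t = (r₁ + r₂)/2 = 1.718×10⁷ m.
At r₁: circular v_c1 = √(μ/r₁) = 3075 m/s; transfer-periapsis v_p = √[μ(2/r₁ − 1/a_t)] = 4007 m/s.
Δv₁ = v_p − v_c1 = 931.3 m/s.
At r₂: circular v_c2 = √(μ/r₂) = 1299 m/s; transfer-apoapsis v_a = √[μ(2/r₂ − 1/a_t)] = 714.4 m/s.
Δv₂ = v_c2 − v_a = 584.2 m/s.
Total Δv = Δv₁ + Δv₂ = 1515 m/s = 1.515 km/s.

Δv_total ≈ 1.515 km/s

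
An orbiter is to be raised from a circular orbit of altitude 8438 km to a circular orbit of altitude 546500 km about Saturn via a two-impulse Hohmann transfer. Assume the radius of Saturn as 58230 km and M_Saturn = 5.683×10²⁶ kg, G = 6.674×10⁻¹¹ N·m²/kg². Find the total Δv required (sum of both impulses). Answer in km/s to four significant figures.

μ = GM = 6.674×10⁻¹¹ × 5.683×10²⁶ = 3.793×10¹⁶ m³/s².
r₁ = 58230 + 8438 = 66668 km = 6.6668×10⁷ m.
r₂ = 58230 + 546500 = 604730 km = 6.0473×10⁸ m.
Transfer ellipse a_t = (r₁ + r₂)/2 = 3.357×10⁸ m.
At r₁: circular v_c1 = √(μ/r₁) = 23850 m/s; transfer-perikrone v_p = √[μ(2/r₁ − 1/a_t)] = 32010 m/s.
Δv₁ = v_p − v_c1 = 8161 m/s.
At r₂: circular v_c2 = √(μ/r₂) = 7920 m/s; transfer-apokrone v_a = √[μ(2/r₂ − 1/a_t)] = 3529 m/s.
Δv₂ = v_c2 − v_a = 4390 m/s.
Total Δv = Δv₁ + Δv₂ = 12550 m/s = 12.55 km/s.

Δv_total ≈ 12.55 km/s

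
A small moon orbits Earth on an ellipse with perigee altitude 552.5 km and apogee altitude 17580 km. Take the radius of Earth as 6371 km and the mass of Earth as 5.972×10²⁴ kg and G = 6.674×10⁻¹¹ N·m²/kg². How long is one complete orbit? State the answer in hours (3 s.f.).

T ≈ 5.30 hours

μ = GM = 6.674×10⁻¹¹ × 5.972×10²⁴ = 3.986×10¹⁴ m³/s².
r_p = 6371 + 552.5 = 6923.5 km = 6.9235×10⁶ m.
r_a = 6371 + 17580 = 23951 km = 2.3951×10⁷ m.
Semi-major axis a = (r_p + r_a)/2 = (6923.5 + 23951)/2 = 15437 km = 1.544×10⁷ m.
By Kepler's third law T = 2π√(a³/μ) = 2π × 3.038×10³ = 1.909×10⁴ s.
= 5.302 hours.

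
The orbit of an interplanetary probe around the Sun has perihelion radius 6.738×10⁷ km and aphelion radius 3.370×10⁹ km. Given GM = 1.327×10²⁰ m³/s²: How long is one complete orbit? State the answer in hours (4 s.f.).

T ≈ 341400 hours

Semi-major axis a = (r_p + r_a)/2 = (6.7380×10⁷ + 3.3700×10⁹)/2 = 1.7187×10⁹ km = 1.719×10¹² m.
By Kepler's third law T = 2π√(a³/μ) = 2π × 1.956×10⁸ = 1.229×10⁹ s.
= 3.414×10⁵ hours.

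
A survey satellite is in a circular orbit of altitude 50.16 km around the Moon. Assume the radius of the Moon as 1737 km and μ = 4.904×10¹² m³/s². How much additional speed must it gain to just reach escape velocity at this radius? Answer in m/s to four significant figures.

Δv ≈ 686.1 m/s

r = 1737 + 50.16 = 1787.2 km = 1.7872×10⁶ m.
Circular speed v_c = √(μ/r) = 1657 m/s.
Escape speed v_esc = √(2μ/r) = √2 × v_c = 2343 m/s.
Δv = v_esc − v_c = 686.1 m/s.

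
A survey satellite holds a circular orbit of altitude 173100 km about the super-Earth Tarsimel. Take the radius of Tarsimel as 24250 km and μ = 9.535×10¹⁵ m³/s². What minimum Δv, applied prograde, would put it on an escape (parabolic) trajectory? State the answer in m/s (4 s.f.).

r = 24250 + 173100 = 197350 km = 1.9735×10⁸ m.
Circular speed v_c = √(μ/r) = 6951 m/s.
Escape speed v_esc = √(2μ/r) = √2 × v_c = 9830 m/s.
Δv = v_esc − v_c = 2879 m/s.

Δv ≈ 2879 m/s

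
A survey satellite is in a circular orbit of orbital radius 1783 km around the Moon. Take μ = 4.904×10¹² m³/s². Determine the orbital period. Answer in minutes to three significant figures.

T ≈ 113 minutes

r = 1783 km = 1.783×10⁶ m.
Kepler's third law: T = 2π√(r³/μ) = 2π√((1.783×10⁶)³ / 4.904×10¹²).
r³/μ = 1.156×10⁶ s², so T = 2π × 1.075×10³ = 6.755×10³ s.
Converting: 6.755×10³ s ÷ 60.00 = 112.6 minutes.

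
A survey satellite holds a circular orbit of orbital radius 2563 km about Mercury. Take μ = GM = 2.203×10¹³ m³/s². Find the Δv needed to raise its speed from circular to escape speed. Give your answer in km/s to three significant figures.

Δv ≈ 1.21 km/s

r = 2563 km = 2.563×10⁶ m.
Circular speed v_c = √(μ/r) = 2932 m/s.
Escape speed v_esc = √(2μ/r) = √2 × v_c = 4146 m/s.
Δv = v_esc − v_c = 1214 m/s = 1.214 km/s.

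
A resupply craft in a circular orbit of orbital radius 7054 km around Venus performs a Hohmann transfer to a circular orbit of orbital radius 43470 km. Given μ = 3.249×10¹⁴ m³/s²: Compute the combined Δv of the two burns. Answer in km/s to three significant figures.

Δv_total ≈ 3.41 km/s

r₁ = 7054 km = 7.054×10⁶ m.
r₂ = 43470 km = 4.347×10⁷ m.
Transfer ellipse a_t = (r₁ + r₂)/2 = 2.526×10⁷ m.
At r₁: circular v_c1 = √(μ/r₁) = 6787 m/s; transfer-periapsis v_p = √[μ(2/r₁ − 1/a_t)] = 8903 m/s.
Δv₁ = v_p − v_c1 = 2116 m/s.
At r₂: circular v_c2 = √(μ/r₂) = 2734 m/s; transfer-apoapsis v_a = √[μ(2/r₂ − 1/a_t)] = 1445 m/s.
Δv₂ = v_c2 − v_a = 1289 m/s.
Total Δv = Δv₁ + Δv₂ = 3405 m/s = 3.405 km/s.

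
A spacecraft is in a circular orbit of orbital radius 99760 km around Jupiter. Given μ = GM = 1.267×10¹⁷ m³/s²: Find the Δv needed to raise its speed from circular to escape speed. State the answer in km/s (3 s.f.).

r = 99760 km = 9.976×10⁷ m.
Circular speed v_c = √(μ/r) = 35640 m/s.
Escape speed v_esc = √(2μ/r) = √2 × v_c = 50400 m/s.
Δv = v_esc − v_c = 14760 m/s = 14.76 km/s.

Δv ≈ 14.8 km/s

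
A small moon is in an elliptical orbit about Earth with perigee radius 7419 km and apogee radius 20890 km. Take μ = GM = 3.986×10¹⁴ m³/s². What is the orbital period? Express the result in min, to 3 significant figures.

Semi-major axis a = (r_p + r_a)/2 = (7419.0 + 20890)/2 = 14154 km = 1.415×10⁷ m.
By Kepler's third law T = 2π√(a³/μ) = 2π × 2.667×10³ = 1.676×10⁴ s.
= 279.3 min.

T ≈ 279 min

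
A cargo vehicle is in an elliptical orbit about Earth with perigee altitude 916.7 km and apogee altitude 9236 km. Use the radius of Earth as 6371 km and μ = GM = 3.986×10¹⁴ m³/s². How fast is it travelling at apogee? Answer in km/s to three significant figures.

v ≈ 4.03 km/s

r_p = 6371 + 916.7 = 7287.7 km = 7.2877×10⁶ m.
r_a = 6371 + 9236 = 15607 km = 1.5607×10⁷ m.
Semi-major axis a = (r_p + r_a)/2 = 11447 km = 1.145×10⁷ m.
Vis-viva: v² = μ(2/r − 1/a) = 3.986×10¹⁴ × (1.281×10⁻⁷ − 8.736×10⁻⁸) = 1.626×10⁷ m²/s².
v = 4032 m/s = 4.032 km/s.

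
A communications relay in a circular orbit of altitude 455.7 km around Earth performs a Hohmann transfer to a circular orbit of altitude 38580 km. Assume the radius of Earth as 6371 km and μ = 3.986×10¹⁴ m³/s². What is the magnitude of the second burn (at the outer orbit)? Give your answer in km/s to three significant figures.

Δv ≈ 1.45 km/s

r₁ = 6371 + 455.7 = 6826.7 km = 6.8267×10⁶ m.
r₂ = 6371 + 38580 = 44951 km = 4.4951×10⁷ m.
Transfer ellipse a_t = (r₁ + r₂)/2 = 2.589×10⁷ m.
At r₁: circular v_c1 = √(μ/r₁) = 7641 m/s; transfer-perigee v_p = √[μ(2/r₁ − 1/a_t)] = 10070 m/s.
At r₂: circular v_c2 = √(μ/r₂) = 2978 m/s; transfer-apogee v_a = √[μ(2/r₂ − 1/a_t)] = 1529 m/s.
Δv₂ = v_c2 − v_a = 1449 m/s.
= 1.449 km/s.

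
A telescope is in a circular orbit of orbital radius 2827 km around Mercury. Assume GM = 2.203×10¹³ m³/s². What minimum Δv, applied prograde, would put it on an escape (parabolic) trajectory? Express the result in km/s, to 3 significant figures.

Δv ≈ 1.16 km/s

r = 2827 km = 2.827×10⁶ m.
Circular speed v_c = √(μ/r) = 2792 m/s.
Escape speed v_esc = √(2μ/r) = √2 × v_c = 3948 m/s.
Δv = v_esc − v_c = 1156 m/s = 1.156 km/s.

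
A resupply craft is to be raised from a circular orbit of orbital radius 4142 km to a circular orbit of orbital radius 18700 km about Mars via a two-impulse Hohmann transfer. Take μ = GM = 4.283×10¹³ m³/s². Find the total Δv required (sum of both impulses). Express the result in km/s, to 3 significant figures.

r₁ = 4142 km = 4.142×10⁶ m.
r₂ = 18700 km = 1.870×10⁷ m.
Transfer ellipse a_t = (r₁ + r₂)/2 = 1.142×10⁷ m.
At r₁: circular v_c1 = √(μ/r₁) = 3216 m/s; transfer-periapsis v_p = √[μ(2/r₁ − 1/a_t)] = 4115 m/s.
Δv₁ = v_p − v_c1 = 899.0 m/s.
At r₂: circular v_c2 = √(μ/r₂) = 1513 m/s; transfer-apoapsis v_a = √[μ(2/r₂ − 1/a_t)] = 911.4 m/s.
Δv₂ = v_c2 − v_a = 602.0 m/s.
Total Δv = Δv₁ + Δv₂ = 1501 m/s = 1.501 km/s.

Δv_total ≈ 1.50 km/s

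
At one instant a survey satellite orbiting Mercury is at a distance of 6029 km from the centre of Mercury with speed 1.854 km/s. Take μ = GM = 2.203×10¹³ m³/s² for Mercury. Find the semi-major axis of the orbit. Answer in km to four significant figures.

r = 6.029×10⁶ m.
Specific orbital energy ε = v²/2 − μ/r = (1854)²/2 − 2.203×10¹³/6.029×10⁶ = -1.935×10⁶ J/kg.
Since ε = −μ/(2a), a = −μ/(2ε) = 5.691×10⁶ m = 5691.5 km.

a ≈ 5691 km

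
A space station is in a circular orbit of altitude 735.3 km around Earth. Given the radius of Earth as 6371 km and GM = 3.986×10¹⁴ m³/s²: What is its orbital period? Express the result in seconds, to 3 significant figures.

r = 6371 + 735.3 = 7106.3 km = 7.1063×10⁶ m.
Kepler's third law: T = 2π√(r³/μ) = 2π√((7.106×10⁶)³ / 3.986×10¹⁴).
r³/μ = 9.003×10⁵ s², so T = 2π × 9.488×10² = 5.962×10³ s.

T ≈ 5960 seconds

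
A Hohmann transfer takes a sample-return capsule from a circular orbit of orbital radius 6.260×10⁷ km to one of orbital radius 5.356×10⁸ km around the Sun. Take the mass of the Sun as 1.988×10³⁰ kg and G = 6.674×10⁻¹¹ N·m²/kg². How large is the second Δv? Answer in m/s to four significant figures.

μ = GM = 6.674×10⁻¹¹ × 1.988×10³⁰ = 1.327×10²⁰ m³/s².
r₁ = 6.260×10⁷ km = 6.260×10¹⁰ m.
r₂ = 5.356×10⁸ km = 5.356×10¹¹ m.
Transfer ellipse a_t = (r₁ + r₂)/2 = 2.991×10¹¹ m.
At r₁: circular v_c1 = √(μ/r₁) = 46040 m/s; transfer-perihelion v_p = √[μ(2/r₁ − 1/a_t)] = 61610 m/s.
At r₂: circular v_c2 = √(μ/r₂) = 15740 m/s; transfer-aphelion v_a = √[μ(2/r₂ − 1/a_t)] = 7200 m/s.
Δv₂ = v_c2 − v_a = 8539 m/s.

Δv ≈ 8539 m/s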